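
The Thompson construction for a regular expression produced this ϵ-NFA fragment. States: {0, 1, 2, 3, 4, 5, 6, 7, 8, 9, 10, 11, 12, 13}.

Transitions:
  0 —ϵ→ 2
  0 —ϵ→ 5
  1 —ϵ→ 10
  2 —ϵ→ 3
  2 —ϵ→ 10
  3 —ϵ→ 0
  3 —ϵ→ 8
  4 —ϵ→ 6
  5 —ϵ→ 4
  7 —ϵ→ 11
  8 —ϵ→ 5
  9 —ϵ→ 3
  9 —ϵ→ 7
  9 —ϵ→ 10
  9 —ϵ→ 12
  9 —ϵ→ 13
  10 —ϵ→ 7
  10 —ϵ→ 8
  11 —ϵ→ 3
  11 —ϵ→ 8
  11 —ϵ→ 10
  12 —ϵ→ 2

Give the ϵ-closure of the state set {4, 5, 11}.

{0, 2, 3, 4, 5, 6, 7, 8, 10, 11}

Start with {4, 5, 11}.
From 4 via ϵ: add 6.
From 11 via ϵ: add 3, 8, 10.
From 3 via ϵ: add 0.
From 10 via ϵ: add 7.
From 0 via ϵ: add 2.
No new states can be added; the closed set is {0, 2, 3, 4, 5, 6, 7, 8, 10, 11}.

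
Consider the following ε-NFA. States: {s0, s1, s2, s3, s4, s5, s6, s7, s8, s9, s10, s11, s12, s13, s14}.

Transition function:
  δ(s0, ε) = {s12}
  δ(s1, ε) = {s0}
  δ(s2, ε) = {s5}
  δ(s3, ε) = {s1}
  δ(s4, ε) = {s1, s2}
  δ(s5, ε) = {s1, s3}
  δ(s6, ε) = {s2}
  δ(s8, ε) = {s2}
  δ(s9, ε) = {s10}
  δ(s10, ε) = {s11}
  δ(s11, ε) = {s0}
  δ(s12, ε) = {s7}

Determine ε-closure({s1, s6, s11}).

Start with {s1, s6, s11}.
From s1 via ε: add s0.
From s6 via ε: add s2.
From s0 via ε: add s12.
From s2 via ε: add s5.
From s5 via ε: add s3.
From s12 via ε: add s7.
No new states can be added; the closed set is {s0, s1, s2, s3, s5, s6, s7, s11, s12}.

{s0, s1, s2, s3, s5, s6, s7, s11, s12}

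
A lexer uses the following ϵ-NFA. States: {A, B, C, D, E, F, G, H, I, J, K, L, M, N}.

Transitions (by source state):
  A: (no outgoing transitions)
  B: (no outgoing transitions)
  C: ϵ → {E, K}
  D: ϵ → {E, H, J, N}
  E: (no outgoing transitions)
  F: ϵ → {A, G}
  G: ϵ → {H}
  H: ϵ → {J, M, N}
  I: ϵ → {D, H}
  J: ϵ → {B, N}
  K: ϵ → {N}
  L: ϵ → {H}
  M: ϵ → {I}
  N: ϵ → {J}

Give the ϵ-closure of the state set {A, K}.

Start with {A, K}.
From K via ϵ: add N.
From N via ϵ: add J.
From J via ϵ: add B.
No new states can be added; the closed set is {A, B, J, K, N}.

{A, B, J, K, N}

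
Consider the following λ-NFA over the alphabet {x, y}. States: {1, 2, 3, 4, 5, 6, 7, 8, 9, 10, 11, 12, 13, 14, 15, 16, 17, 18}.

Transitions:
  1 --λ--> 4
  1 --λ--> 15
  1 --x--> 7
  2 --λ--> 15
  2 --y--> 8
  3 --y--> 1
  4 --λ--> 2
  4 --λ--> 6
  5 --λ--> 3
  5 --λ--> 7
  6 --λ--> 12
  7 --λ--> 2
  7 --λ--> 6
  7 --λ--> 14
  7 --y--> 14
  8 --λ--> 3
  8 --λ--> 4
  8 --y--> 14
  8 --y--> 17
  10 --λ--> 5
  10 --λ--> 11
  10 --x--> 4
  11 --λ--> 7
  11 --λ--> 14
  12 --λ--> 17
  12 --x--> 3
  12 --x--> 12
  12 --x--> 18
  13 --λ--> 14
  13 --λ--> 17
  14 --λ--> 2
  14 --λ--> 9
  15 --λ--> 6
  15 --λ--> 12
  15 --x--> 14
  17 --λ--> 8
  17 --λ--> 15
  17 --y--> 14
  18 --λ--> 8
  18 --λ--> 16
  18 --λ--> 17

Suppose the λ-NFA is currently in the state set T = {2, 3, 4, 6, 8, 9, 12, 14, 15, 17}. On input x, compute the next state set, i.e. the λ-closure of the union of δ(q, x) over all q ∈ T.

12 on x → {3, 12, 18}.
15 on x → {14}.
No x-transition from 2, 3, 4, 6, 8, 9, 14, 17.
Union after reading x: {3, 12, 14, 18}.
Now take the λ-closure:
From 12 via λ: add 17.
From 14 via λ: add 2, 9.
From 18 via λ: add 8, 16.
From 2 via λ: add 15.
From 8 via λ: add 4.
From 4 via λ: add 6.
No new states can be added; the closed set is {2, 3, 4, 6, 8, 9, 12, 14, 15, 16, 17, 18}.

{2, 3, 4, 6, 8, 9, 12, 14, 15, 16, 17, 18}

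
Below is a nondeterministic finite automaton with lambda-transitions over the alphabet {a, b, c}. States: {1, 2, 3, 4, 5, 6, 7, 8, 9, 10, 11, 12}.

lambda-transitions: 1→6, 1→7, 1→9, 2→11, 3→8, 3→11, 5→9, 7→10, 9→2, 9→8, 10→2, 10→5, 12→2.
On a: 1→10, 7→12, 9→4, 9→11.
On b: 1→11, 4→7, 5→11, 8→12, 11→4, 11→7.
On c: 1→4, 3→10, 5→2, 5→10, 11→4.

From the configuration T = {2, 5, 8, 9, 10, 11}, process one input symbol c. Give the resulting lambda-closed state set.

{2, 4, 5, 8, 9, 10, 11}

5 on c → {2, 10}.
11 on c → {4}.
No c-transition from 2, 8, 9, 10.
Union after reading c: {2, 4, 10}.
Now take the lambda-closure:
From 2 via lambda: add 11.
From 10 via lambda: add 5.
From 5 via lambda: add 9.
From 9 via lambda: add 8.
No new states can be added; the closed set is {2, 4, 5, 8, 9, 10, 11}.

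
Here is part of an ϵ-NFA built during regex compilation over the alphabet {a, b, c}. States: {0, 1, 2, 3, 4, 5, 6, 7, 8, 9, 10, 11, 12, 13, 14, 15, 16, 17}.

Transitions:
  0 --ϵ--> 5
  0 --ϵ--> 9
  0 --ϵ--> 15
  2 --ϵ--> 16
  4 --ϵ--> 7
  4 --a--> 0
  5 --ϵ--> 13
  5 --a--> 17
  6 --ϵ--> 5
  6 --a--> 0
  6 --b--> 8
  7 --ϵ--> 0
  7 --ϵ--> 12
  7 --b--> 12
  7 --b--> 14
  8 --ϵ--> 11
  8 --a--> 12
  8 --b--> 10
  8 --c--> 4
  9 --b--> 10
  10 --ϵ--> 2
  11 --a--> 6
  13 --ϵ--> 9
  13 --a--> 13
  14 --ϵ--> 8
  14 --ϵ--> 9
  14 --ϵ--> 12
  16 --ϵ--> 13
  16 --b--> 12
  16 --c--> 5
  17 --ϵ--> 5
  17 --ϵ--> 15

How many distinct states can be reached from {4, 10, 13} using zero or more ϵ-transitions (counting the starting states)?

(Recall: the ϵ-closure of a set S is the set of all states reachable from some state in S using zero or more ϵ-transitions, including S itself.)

11

Start with {4, 10, 13}.
From 4 via ϵ: add 7.
From 10 via ϵ: add 2.
From 13 via ϵ: add 9.
From 2 via ϵ: add 16.
From 7 via ϵ: add 0, 12.
From 0 via ϵ: add 5, 15.
ϵ-closure = {0, 2, 4, 5, 7, 9, 10, 12, 13, 15, 16}, which has 11 states.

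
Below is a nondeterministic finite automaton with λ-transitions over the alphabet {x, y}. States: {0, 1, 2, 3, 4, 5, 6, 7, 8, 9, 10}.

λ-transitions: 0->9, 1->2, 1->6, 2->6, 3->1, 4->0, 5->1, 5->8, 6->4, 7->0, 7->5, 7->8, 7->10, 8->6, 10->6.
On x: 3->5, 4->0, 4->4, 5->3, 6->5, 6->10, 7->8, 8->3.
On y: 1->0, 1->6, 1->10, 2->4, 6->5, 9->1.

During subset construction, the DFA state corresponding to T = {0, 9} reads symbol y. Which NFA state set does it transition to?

9 on y → {1}.
No y-transition from 0.
Union after reading y: {1}.
Now take the λ-closure:
From 1 via λ: add 2, 6.
From 6 via λ: add 4.
From 4 via λ: add 0.
From 0 via λ: add 9.
No new states can be added; the closed set is {0, 1, 2, 4, 6, 9}.

{0, 1, 2, 4, 6, 9}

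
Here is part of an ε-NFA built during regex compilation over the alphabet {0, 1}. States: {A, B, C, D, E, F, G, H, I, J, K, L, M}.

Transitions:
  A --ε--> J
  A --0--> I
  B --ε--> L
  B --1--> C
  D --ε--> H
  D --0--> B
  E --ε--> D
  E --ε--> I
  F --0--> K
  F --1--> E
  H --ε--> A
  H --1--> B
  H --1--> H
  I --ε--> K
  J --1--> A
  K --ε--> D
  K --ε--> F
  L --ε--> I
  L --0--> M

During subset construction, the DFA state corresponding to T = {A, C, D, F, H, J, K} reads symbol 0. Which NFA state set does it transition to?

{A, B, D, F, H, I, J, K, L}

A on 0 → {I}.
D on 0 → {B}.
F on 0 → {K}.
No 0-transition from C, H, J, K.
Union after reading 0: {B, I, K}.
Now take the ε-closure:
From B via ε: add L.
From K via ε: add D, F.
From D via ε: add H.
From H via ε: add A.
From A via ε: add J.
No new states can be added; the closed set is {A, B, D, F, H, I, J, K, L}.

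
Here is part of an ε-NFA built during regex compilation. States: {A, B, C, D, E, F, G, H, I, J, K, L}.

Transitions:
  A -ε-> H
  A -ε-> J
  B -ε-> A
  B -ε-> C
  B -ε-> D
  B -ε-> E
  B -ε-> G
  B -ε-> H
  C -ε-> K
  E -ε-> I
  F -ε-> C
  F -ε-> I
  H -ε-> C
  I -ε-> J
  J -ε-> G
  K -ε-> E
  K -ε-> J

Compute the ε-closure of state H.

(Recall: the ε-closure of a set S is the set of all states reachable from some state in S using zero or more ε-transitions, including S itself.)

{C, E, G, H, I, J, K}

Start with {H}.
From H via ε: add C.
From C via ε: add K.
From K via ε: add E, J.
From E via ε: add I.
From J via ε: add G.
No new states can be added; the closed set is {C, E, G, H, I, J, K}.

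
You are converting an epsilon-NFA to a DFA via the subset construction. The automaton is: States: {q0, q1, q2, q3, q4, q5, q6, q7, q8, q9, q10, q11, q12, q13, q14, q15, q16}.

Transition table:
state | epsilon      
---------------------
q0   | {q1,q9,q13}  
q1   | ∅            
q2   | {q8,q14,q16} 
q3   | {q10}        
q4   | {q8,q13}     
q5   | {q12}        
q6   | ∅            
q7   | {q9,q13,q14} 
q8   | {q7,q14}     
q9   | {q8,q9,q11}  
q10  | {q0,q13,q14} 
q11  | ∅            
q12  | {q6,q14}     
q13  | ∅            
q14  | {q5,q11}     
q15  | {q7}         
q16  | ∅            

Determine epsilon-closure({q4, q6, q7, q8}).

Start with {q4, q6, q7, q8}.
From q4 via epsilon: add q13.
From q7 via epsilon: add q9, q14.
From q9 via epsilon: add q11.
From q14 via epsilon: add q5.
From q5 via epsilon: add q12.
No new states can be added; the closed set is {q4, q5, q6, q7, q8, q9, q11, q12, q13, q14}.

{q4, q5, q6, q7, q8, q9, q11, q12, q13, q14}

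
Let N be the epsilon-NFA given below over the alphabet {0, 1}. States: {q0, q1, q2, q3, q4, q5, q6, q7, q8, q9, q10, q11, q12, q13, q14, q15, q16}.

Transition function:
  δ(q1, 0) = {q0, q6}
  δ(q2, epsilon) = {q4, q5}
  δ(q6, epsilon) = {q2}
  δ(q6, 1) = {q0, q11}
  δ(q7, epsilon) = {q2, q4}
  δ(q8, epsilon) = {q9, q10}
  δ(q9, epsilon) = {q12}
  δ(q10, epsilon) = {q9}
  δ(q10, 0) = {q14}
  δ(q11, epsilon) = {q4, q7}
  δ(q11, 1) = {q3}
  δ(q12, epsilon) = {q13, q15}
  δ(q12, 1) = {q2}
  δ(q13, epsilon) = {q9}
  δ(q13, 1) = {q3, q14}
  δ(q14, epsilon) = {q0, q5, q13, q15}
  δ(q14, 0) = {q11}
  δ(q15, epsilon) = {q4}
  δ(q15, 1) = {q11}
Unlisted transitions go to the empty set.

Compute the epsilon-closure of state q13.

{q4, q9, q12, q13, q15}

Start with {q13}.
From q13 via epsilon: add q9.
From q9 via epsilon: add q12.
From q12 via epsilon: add q15.
From q15 via epsilon: add q4.
No new states can be added; the closed set is {q4, q9, q12, q13, q15}.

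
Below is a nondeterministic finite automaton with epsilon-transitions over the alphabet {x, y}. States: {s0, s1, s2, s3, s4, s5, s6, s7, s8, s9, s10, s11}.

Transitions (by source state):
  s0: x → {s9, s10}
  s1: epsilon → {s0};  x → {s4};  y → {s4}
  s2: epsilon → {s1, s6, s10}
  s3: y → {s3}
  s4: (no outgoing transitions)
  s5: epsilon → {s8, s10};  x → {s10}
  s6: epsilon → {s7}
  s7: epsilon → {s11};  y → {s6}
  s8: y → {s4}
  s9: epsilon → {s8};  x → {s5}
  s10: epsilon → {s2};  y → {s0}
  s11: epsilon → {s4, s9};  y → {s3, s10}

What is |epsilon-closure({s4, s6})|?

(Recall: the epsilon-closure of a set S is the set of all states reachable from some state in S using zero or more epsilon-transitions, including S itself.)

Start with {s4, s6}.
From s6 via epsilon: add s7.
From s7 via epsilon: add s11.
From s11 via epsilon: add s9.
From s9 via epsilon: add s8.
epsilon-closure = {s4, s6, s7, s8, s9, s11}, which has 6 states.

6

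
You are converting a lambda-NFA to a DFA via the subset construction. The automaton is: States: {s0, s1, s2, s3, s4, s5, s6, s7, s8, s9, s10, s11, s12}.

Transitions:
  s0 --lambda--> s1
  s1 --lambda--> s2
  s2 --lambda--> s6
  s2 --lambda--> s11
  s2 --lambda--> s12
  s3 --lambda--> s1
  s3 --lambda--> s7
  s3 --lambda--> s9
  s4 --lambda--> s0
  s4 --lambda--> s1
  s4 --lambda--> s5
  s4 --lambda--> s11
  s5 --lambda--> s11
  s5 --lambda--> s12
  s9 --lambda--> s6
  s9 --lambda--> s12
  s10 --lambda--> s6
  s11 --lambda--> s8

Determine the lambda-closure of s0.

{s0, s1, s2, s6, s8, s11, s12}

Start with {s0}.
From s0 via lambda: add s1.
From s1 via lambda: add s2.
From s2 via lambda: add s6, s11, s12.
From s11 via lambda: add s8.
No new states can be added; the closed set is {s0, s1, s2, s6, s8, s11, s12}.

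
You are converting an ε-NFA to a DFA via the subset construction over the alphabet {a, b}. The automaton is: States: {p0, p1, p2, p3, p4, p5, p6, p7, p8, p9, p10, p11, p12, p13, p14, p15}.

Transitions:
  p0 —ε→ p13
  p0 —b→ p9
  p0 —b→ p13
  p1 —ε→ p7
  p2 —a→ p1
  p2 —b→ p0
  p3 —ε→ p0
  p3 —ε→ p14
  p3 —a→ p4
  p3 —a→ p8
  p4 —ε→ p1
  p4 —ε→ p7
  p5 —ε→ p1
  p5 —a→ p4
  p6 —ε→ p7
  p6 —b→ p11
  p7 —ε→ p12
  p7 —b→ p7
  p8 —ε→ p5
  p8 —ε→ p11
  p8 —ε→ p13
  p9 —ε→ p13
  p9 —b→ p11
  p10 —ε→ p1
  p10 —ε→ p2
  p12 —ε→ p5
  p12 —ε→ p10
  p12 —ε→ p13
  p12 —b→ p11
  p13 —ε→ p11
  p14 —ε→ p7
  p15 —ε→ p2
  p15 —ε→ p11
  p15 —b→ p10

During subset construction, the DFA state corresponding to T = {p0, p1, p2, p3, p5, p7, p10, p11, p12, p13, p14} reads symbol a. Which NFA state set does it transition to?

p2 on a → {p1}.
p3 on a → {p4, p8}.
p5 on a → {p4}.
No a-transition from p0, p1, p7, p10, p11, p12, p13, p14.
Union after reading a: {p1, p4, p8}.
Now take the ε-closure:
From p1 via ε: add p7.
From p8 via ε: add p5, p11, p13.
From p7 via ε: add p12.
From p12 via ε: add p10.
From p10 via ε: add p2.
No new states can be added; the closed set is {p1, p2, p4, p5, p7, p8, p10, p11, p12, p13}.

{p1, p2, p4, p5, p7, p8, p10, p11, p12, p13}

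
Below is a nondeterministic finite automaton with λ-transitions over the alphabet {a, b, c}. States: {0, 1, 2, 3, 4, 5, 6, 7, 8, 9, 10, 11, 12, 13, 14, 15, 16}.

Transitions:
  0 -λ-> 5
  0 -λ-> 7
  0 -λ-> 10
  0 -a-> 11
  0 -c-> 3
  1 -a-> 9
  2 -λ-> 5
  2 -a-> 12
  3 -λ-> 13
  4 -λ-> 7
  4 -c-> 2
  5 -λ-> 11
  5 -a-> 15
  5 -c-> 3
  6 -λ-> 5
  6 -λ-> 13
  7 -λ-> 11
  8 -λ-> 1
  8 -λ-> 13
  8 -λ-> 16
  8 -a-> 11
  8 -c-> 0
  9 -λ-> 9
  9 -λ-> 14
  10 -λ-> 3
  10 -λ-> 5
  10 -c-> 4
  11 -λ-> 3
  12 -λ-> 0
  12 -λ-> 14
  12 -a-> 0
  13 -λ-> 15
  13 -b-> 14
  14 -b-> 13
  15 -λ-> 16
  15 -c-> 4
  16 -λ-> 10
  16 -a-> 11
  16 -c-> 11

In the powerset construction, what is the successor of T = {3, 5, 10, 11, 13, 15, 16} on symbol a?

{3, 5, 10, 11, 13, 15, 16}

5 on a → {15}.
16 on a → {11}.
No a-transition from 3, 10, 11, 13, 15.
Union after reading a: {11, 15}.
Now take the λ-closure:
From 11 via λ: add 3.
From 15 via λ: add 16.
From 3 via λ: add 13.
From 16 via λ: add 10.
From 10 via λ: add 5.
No new states can be added; the closed set is {3, 5, 10, 11, 13, 15, 16}.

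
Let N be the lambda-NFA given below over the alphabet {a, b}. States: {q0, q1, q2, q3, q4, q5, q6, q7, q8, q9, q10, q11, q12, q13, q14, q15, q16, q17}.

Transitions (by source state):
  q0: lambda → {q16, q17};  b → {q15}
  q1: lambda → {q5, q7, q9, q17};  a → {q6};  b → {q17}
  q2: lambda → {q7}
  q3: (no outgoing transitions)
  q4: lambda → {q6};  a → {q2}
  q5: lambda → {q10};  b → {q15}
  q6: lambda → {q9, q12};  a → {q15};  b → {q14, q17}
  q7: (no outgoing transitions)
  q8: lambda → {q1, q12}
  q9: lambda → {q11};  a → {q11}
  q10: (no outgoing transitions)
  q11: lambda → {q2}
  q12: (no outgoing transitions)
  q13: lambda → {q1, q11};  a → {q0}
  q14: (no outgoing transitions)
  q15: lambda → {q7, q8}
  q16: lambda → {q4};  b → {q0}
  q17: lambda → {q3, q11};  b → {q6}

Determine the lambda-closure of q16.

{q2, q4, q6, q7, q9, q11, q12, q16}

Start with {q16}.
From q16 via lambda: add q4.
From q4 via lambda: add q6.
From q6 via lambda: add q9, q12.
From q9 via lambda: add q11.
From q11 via lambda: add q2.
From q2 via lambda: add q7.
No new states can be added; the closed set is {q2, q4, q6, q7, q9, q11, q12, q16}.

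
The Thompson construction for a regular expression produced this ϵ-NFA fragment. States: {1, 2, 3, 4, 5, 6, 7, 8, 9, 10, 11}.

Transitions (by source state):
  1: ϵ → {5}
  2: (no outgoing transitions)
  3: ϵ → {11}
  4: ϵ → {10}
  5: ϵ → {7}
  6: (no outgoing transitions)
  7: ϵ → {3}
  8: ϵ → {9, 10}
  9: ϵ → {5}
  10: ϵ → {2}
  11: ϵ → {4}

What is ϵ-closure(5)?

Start with {5}.
From 5 via ϵ: add 7.
From 7 via ϵ: add 3.
From 3 via ϵ: add 11.
From 11 via ϵ: add 4.
From 4 via ϵ: add 10.
From 10 via ϵ: add 2.
No new states can be added; the closed set is {2, 3, 4, 5, 7, 10, 11}.

{2, 3, 4, 5, 7, 10, 11}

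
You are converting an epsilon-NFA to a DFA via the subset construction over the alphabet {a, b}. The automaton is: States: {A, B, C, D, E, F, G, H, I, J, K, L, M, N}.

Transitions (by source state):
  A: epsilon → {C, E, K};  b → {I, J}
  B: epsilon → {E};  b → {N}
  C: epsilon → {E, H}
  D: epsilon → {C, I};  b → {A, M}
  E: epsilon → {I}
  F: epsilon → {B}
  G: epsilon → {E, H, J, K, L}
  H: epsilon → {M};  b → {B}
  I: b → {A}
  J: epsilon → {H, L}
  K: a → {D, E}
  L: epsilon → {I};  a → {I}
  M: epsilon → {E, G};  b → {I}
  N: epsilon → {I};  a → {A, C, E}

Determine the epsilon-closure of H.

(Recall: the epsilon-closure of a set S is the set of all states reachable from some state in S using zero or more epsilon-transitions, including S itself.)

Start with {H}.
From H via epsilon: add M.
From M via epsilon: add E, G.
From E via epsilon: add I.
From G via epsilon: add J, K, L.
No new states can be added; the closed set is {E, G, H, I, J, K, L, M}.

{E, G, H, I, J, K, L, M}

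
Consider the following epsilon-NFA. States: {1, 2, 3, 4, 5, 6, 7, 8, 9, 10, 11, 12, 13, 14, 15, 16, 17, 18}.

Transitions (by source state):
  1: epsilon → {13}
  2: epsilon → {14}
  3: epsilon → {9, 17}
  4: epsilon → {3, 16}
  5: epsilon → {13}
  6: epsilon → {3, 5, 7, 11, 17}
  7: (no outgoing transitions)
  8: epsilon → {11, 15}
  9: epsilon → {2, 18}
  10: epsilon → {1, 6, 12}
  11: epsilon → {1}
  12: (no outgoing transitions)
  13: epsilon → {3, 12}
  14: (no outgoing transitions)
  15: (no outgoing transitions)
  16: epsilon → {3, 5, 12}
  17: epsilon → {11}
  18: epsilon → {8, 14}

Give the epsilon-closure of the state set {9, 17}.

{1, 2, 3, 8, 9, 11, 12, 13, 14, 15, 17, 18}

Start with {9, 17}.
From 9 via epsilon: add 2, 18.
From 17 via epsilon: add 11.
From 2 via epsilon: add 14.
From 11 via epsilon: add 1.
From 18 via epsilon: add 8.
From 1 via epsilon: add 13.
From 8 via epsilon: add 15.
From 13 via epsilon: add 3, 12.
No new states can be added; the closed set is {1, 2, 3, 8, 9, 11, 12, 13, 14, 15, 17, 18}.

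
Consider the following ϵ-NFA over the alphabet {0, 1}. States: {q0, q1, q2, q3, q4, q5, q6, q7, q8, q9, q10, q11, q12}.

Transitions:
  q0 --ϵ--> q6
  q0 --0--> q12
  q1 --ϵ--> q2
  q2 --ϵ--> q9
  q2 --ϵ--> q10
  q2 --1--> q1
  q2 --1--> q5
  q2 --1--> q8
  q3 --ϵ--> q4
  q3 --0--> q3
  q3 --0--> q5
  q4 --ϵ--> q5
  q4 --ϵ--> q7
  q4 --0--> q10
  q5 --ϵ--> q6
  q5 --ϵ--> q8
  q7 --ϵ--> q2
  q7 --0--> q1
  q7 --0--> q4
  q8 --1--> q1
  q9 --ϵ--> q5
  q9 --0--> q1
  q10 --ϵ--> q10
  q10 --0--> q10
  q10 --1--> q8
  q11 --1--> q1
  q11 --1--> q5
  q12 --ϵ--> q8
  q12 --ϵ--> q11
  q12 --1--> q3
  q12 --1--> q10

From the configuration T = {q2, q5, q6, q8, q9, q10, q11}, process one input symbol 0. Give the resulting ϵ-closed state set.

q9 on 0 → {q1}.
q10 on 0 → {q10}.
No 0-transition from q2, q5, q6, q8, q11.
Union after reading 0: {q1, q10}.
Now take the ϵ-closure:
From q1 via ϵ: add q2.
From q2 via ϵ: add q9.
From q9 via ϵ: add q5.
From q5 via ϵ: add q6, q8.
No new states can be added; the closed set is {q1, q2, q5, q6, q8, q9, q10}.

{q1, q2, q5, q6, q8, q9, q10}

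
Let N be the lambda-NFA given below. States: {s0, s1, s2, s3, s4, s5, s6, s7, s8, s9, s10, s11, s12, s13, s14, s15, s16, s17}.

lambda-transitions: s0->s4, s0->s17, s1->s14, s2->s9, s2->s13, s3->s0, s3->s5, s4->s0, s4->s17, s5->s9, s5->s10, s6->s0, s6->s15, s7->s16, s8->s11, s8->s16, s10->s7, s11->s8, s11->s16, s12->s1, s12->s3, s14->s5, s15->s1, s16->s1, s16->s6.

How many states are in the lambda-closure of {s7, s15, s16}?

12

Start with {s7, s15, s16}.
From s15 via lambda: add s1.
From s16 via lambda: add s6.
From s1 via lambda: add s14.
From s6 via lambda: add s0.
From s0 via lambda: add s4, s17.
From s14 via lambda: add s5.
From s5 via lambda: add s9, s10.
lambda-closure = {s0, s1, s4, s5, s6, s7, s9, s10, s14, s15, s16, s17}, which has 12 states.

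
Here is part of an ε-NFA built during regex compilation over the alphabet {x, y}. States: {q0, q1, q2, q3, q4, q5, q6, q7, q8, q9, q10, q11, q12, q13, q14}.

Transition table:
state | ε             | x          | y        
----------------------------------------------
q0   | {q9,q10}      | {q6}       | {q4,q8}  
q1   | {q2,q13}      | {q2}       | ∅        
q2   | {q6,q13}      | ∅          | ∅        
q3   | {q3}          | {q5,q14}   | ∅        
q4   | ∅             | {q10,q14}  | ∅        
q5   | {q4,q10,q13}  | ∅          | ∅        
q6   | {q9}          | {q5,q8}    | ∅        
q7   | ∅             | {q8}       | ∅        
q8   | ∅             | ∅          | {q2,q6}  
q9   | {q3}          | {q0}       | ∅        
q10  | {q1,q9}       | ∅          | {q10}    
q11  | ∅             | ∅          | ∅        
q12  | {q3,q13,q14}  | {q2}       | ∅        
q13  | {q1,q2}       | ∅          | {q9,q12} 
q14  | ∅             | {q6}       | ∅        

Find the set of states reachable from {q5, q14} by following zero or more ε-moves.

{q1, q2, q3, q4, q5, q6, q9, q10, q13, q14}

Start with {q5, q14}.
From q5 via ε: add q4, q10, q13.
From q10 via ε: add q1, q9.
From q13 via ε: add q2.
From q2 via ε: add q6.
From q9 via ε: add q3.
No new states can be added; the closed set is {q1, q2, q3, q4, q5, q6, q9, q10, q13, q14}.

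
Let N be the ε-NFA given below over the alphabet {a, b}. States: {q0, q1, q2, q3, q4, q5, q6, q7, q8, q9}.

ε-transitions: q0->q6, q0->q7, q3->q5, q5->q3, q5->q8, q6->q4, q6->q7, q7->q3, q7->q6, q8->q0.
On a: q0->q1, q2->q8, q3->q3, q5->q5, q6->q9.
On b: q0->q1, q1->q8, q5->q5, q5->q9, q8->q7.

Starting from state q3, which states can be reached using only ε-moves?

{q0, q3, q4, q5, q6, q7, q8}

Start with {q3}.
From q3 via ε: add q5.
From q5 via ε: add q8.
From q8 via ε: add q0.
From q0 via ε: add q6, q7.
From q6 via ε: add q4.
No new states can be added; the closed set is {q0, q3, q4, q5, q6, q7, q8}.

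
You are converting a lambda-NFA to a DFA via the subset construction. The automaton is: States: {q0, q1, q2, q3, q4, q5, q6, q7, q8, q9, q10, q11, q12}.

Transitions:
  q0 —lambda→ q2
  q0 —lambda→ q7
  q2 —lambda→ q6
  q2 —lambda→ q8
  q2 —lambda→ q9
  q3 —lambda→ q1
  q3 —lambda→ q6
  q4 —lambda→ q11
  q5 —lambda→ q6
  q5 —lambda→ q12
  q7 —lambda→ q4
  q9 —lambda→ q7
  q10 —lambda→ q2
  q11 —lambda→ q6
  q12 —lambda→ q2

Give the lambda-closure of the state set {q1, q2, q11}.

{q1, q2, q4, q6, q7, q8, q9, q11}

Start with {q1, q2, q11}.
From q2 via lambda: add q6, q8, q9.
From q9 via lambda: add q7.
From q7 via lambda: add q4.
No new states can be added; the closed set is {q1, q2, q4, q6, q7, q8, q9, q11}.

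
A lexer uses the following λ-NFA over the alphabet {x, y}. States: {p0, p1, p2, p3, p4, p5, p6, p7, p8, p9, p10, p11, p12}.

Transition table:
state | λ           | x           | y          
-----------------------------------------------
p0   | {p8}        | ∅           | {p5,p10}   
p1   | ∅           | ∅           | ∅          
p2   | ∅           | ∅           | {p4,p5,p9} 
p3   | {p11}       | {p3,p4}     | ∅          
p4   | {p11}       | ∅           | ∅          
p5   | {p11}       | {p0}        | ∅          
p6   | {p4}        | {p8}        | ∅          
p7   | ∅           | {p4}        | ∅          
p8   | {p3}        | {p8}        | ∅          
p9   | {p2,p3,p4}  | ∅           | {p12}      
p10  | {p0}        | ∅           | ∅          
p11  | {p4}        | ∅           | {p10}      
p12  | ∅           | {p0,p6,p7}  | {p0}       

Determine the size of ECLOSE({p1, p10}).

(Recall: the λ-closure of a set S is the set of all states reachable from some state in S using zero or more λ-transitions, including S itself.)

Start with {p1, p10}.
From p10 via λ: add p0.
From p0 via λ: add p8.
From p8 via λ: add p3.
From p3 via λ: add p11.
From p11 via λ: add p4.
λ-closure = {p0, p1, p3, p4, p8, p10, p11}, which has 7 states.

7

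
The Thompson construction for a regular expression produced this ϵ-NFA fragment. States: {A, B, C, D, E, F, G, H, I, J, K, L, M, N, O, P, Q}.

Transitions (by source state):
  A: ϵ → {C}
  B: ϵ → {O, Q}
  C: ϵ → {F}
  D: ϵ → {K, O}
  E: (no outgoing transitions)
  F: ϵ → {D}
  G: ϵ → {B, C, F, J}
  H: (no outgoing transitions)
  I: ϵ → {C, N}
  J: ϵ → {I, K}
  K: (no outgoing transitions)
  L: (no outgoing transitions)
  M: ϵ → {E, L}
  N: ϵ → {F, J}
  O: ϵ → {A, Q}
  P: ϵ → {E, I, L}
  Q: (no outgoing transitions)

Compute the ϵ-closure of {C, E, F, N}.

Start with {C, E, F, N}.
From F via ϵ: add D.
From N via ϵ: add J.
From D via ϵ: add K, O.
From J via ϵ: add I.
From O via ϵ: add A, Q.
No new states can be added; the closed set is {A, C, D, E, F, I, J, K, N, O, Q}.

{A, C, D, E, F, I, J, K, N, O, Q}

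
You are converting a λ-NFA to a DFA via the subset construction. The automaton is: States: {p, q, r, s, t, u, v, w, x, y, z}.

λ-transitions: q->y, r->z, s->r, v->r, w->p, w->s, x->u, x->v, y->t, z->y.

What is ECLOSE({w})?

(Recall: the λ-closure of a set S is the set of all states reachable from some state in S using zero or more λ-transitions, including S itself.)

{p, r, s, t, w, y, z}

Start with {w}.
From w via λ: add p, s.
From s via λ: add r.
From r via λ: add z.
From z via λ: add y.
From y via λ: add t.
No new states can be added; the closed set is {p, r, s, t, w, y, z}.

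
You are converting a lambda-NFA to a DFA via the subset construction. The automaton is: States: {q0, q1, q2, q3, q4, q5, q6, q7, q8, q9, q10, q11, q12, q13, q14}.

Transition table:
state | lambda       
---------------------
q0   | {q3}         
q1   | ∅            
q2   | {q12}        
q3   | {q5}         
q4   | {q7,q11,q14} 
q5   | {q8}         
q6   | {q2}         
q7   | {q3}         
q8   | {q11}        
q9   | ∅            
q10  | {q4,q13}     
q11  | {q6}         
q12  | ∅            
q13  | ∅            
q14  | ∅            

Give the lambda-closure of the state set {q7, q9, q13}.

{q2, q3, q5, q6, q7, q8, q9, q11, q12, q13}

Start with {q7, q9, q13}.
From q7 via lambda: add q3.
From q3 via lambda: add q5.
From q5 via lambda: add q8.
From q8 via lambda: add q11.
From q11 via lambda: add q6.
From q6 via lambda: add q2.
From q2 via lambda: add q12.
No new states can be added; the closed set is {q2, q3, q5, q6, q7, q8, q9, q11, q12, q13}.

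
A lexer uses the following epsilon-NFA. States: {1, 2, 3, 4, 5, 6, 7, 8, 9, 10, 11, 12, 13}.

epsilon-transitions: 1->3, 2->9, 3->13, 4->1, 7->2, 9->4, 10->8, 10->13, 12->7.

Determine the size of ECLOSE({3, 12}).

Start with {3, 12}.
From 3 via epsilon: add 13.
From 12 via epsilon: add 7.
From 7 via epsilon: add 2.
From 2 via epsilon: add 9.
From 9 via epsilon: add 4.
From 4 via epsilon: add 1.
epsilon-closure = {1, 2, 3, 4, 7, 9, 12, 13}, which has 8 states.

8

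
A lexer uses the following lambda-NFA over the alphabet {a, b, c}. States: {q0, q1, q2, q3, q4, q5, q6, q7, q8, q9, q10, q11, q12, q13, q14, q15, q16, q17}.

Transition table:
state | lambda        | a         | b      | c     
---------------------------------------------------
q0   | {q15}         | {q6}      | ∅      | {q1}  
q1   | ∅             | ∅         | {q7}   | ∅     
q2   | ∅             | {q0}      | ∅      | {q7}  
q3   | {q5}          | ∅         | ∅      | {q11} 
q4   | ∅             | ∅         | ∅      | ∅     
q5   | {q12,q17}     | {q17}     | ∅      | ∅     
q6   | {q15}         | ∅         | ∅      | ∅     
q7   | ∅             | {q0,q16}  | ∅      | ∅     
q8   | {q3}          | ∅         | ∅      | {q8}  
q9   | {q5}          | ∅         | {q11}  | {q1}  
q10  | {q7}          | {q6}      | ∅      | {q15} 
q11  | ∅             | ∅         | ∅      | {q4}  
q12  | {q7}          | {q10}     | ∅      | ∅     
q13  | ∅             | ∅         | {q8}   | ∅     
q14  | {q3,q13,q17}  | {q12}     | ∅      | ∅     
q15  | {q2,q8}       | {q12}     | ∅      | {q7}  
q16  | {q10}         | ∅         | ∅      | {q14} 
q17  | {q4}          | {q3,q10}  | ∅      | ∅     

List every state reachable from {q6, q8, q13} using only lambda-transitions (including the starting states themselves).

Start with {q6, q8, q13}.
From q6 via lambda: add q15.
From q8 via lambda: add q3.
From q3 via lambda: add q5.
From q15 via lambda: add q2.
From q5 via lambda: add q12, q17.
From q12 via lambda: add q7.
From q17 via lambda: add q4.
No new states can be added; the closed set is {q2, q3, q4, q5, q6, q7, q8, q12, q13, q15, q17}.

{q2, q3, q4, q5, q6, q7, q8, q12, q13, q15, q17}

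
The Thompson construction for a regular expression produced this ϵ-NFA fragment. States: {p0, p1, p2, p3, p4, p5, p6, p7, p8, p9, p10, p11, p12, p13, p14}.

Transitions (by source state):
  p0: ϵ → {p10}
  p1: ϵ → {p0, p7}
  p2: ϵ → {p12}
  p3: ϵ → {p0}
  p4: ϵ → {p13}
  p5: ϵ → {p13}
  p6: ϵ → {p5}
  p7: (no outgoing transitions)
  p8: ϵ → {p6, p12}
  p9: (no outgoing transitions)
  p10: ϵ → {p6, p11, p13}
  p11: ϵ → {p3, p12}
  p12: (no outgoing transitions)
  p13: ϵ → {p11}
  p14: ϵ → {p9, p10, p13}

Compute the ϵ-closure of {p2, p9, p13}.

{p0, p2, p3, p5, p6, p9, p10, p11, p12, p13}

Start with {p2, p9, p13}.
From p2 via ϵ: add p12.
From p13 via ϵ: add p11.
From p11 via ϵ: add p3.
From p3 via ϵ: add p0.
From p0 via ϵ: add p10.
From p10 via ϵ: add p6.
From p6 via ϵ: add p5.
No new states can be added; the closed set is {p0, p2, p3, p5, p6, p9, p10, p11, p12, p13}.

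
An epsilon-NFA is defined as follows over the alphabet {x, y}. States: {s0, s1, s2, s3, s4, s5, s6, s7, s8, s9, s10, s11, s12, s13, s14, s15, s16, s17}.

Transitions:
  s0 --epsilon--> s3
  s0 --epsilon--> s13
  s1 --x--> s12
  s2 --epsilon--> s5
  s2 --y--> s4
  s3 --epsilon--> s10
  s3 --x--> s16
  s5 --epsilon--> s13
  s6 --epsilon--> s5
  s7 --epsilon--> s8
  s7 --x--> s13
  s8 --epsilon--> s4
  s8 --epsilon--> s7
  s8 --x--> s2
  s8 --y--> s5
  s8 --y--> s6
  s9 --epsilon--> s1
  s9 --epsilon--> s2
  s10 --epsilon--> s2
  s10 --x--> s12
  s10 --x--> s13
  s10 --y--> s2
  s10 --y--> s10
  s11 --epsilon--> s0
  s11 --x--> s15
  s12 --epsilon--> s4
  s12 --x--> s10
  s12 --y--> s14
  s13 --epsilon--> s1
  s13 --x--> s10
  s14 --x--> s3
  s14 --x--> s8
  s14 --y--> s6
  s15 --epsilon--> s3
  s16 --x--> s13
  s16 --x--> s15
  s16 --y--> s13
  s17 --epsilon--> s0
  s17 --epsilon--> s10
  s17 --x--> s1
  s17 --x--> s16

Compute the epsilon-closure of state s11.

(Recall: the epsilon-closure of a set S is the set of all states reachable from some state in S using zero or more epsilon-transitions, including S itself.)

Start with {s11}.
From s11 via epsilon: add s0.
From s0 via epsilon: add s3, s13.
From s3 via epsilon: add s10.
From s13 via epsilon: add s1.
From s10 via epsilon: add s2.
From s2 via epsilon: add s5.
No new states can be added; the closed set is {s0, s1, s2, s3, s5, s10, s11, s13}.

{s0, s1, s2, s3, s5, s10, s11, s13}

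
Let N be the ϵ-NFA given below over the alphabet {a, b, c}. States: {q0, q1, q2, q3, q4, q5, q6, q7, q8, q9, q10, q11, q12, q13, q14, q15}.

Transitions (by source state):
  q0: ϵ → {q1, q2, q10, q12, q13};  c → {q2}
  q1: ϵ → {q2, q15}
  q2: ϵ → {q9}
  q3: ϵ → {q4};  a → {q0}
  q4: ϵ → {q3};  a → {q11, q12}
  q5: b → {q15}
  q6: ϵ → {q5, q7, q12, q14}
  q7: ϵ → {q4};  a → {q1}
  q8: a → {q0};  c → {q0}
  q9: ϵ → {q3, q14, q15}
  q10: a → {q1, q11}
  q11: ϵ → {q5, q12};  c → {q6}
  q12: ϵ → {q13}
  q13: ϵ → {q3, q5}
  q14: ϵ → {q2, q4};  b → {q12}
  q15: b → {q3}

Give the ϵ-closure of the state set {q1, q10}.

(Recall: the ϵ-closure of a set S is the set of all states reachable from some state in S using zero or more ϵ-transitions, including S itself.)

Start with {q1, q10}.
From q1 via ϵ: add q2, q15.
From q2 via ϵ: add q9.
From q9 via ϵ: add q3, q14.
From q3 via ϵ: add q4.
No new states can be added; the closed set is {q1, q2, q3, q4, q9, q10, q14, q15}.

{q1, q2, q3, q4, q9, q10, q14, q15}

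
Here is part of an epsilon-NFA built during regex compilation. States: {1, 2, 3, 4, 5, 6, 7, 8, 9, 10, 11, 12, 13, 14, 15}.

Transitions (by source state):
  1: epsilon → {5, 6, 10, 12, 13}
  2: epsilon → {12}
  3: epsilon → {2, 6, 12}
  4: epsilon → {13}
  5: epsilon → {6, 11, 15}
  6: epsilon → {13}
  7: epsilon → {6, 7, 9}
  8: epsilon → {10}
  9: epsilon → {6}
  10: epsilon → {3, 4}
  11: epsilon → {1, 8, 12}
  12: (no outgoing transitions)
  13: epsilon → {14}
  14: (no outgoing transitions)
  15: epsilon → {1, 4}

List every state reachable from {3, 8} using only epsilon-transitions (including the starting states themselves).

Start with {3, 8}.
From 3 via epsilon: add 2, 6, 12.
From 8 via epsilon: add 10.
From 6 via epsilon: add 13.
From 10 via epsilon: add 4.
From 13 via epsilon: add 14.
No new states can be added; the closed set is {2, 3, 4, 6, 8, 10, 12, 13, 14}.

{2, 3, 4, 6, 8, 10, 12, 13, 14}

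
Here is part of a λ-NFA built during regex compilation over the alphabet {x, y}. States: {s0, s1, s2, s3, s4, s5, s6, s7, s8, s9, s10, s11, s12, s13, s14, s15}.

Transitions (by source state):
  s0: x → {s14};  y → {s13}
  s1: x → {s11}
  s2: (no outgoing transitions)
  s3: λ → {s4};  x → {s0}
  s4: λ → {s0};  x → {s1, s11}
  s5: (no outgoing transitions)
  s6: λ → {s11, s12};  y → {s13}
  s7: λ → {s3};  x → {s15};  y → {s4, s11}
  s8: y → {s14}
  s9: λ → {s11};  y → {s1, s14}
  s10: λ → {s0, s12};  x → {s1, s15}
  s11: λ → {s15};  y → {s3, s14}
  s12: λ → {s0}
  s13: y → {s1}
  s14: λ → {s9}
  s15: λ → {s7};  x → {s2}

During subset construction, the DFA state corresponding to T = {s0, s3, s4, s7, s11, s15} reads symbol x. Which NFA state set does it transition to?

s0 on x → {s14}.
s3 on x → {s0}.
s4 on x → {s1, s11}.
s7 on x → {s15}.
s15 on x → {s2}.
No x-transition from s11.
Union after reading x: {s0, s1, s2, s11, s14, s15}.
Now take the λ-closure:
From s14 via λ: add s9.
From s15 via λ: add s7.
From s7 via λ: add s3.
From s3 via λ: add s4.
No new states can be added; the closed set is {s0, s1, s2, s3, s4, s7, s9, s11, s14, s15}.

{s0, s1, s2, s3, s4, s7, s9, s11, s14, s15}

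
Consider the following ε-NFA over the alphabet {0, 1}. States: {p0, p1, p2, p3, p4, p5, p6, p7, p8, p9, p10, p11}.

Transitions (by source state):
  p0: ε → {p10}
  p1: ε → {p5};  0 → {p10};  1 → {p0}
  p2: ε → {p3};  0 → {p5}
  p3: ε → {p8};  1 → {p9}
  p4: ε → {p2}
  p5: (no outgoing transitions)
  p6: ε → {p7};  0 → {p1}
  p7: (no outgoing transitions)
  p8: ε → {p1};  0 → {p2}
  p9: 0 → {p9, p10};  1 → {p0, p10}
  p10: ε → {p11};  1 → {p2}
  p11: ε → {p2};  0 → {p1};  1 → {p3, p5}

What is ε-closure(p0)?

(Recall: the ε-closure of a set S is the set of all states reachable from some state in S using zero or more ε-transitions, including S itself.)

Start with {p0}.
From p0 via ε: add p10.
From p10 via ε: add p11.
From p11 via ε: add p2.
From p2 via ε: add p3.
From p3 via ε: add p8.
From p8 via ε: add p1.
From p1 via ε: add p5.
No new states can be added; the closed set is {p0, p1, p2, p3, p5, p8, p10, p11}.

{p0, p1, p2, p3, p5, p8, p10, p11}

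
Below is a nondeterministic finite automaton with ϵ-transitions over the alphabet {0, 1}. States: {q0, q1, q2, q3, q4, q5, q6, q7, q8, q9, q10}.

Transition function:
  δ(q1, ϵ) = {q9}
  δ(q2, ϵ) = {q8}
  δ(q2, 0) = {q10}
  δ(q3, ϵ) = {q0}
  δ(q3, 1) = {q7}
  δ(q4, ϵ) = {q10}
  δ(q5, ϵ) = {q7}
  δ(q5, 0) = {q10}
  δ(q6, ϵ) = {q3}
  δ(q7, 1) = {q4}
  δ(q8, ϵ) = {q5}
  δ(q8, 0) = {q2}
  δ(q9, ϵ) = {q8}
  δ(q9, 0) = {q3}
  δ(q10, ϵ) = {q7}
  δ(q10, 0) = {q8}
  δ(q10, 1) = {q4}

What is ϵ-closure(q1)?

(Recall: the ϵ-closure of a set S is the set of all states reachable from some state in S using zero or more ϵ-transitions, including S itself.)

Start with {q1}.
From q1 via ϵ: add q9.
From q9 via ϵ: add q8.
From q8 via ϵ: add q5.
From q5 via ϵ: add q7.
No new states can be added; the closed set is {q1, q5, q7, q8, q9}.

{q1, q5, q7, q8, q9}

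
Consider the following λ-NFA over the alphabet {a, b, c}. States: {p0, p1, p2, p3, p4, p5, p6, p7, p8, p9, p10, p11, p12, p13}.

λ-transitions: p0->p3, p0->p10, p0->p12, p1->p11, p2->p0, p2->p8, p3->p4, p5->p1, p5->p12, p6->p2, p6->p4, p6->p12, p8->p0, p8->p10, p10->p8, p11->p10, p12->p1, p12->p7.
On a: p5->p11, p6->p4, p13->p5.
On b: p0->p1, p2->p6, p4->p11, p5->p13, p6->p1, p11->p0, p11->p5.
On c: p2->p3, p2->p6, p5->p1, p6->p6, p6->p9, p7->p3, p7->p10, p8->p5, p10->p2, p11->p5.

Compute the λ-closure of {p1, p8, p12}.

{p0, p1, p3, p4, p7, p8, p10, p11, p12}

Start with {p1, p8, p12}.
From p1 via λ: add p11.
From p8 via λ: add p0, p10.
From p12 via λ: add p7.
From p0 via λ: add p3.
From p3 via λ: add p4.
No new states can be added; the closed set is {p0, p1, p3, p4, p7, p8, p10, p11, p12}.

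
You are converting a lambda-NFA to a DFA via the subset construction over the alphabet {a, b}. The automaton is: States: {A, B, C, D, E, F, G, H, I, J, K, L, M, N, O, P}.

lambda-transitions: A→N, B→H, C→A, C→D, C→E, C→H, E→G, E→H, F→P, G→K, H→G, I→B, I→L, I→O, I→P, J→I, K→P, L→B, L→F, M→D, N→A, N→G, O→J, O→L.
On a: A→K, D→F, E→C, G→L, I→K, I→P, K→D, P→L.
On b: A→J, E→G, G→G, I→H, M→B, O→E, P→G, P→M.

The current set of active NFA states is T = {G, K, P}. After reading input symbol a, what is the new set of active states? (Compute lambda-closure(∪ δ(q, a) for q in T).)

{B, D, F, G, H, K, L, P}

G on a → {L}.
K on a → {D}.
P on a → {L}.
Union after reading a: {D, L}.
Now take the lambda-closure:
From L via lambda: add B, F.
From B via lambda: add H.
From F via lambda: add P.
From H via lambda: add G.
From G via lambda: add K.
No new states can be added; the closed set is {B, D, F, G, H, K, L, P}.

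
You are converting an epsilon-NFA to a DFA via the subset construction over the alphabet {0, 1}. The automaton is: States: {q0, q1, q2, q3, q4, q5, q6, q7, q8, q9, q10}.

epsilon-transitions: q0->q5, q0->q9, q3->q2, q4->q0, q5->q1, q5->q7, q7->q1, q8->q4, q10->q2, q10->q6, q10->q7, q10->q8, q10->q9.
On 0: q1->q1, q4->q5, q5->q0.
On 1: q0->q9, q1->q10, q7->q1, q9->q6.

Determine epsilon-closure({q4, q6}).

Start with {q4, q6}.
From q4 via epsilon: add q0.
From q0 via epsilon: add q5, q9.
From q5 via epsilon: add q1, q7.
No new states can be added; the closed set is {q0, q1, q4, q5, q6, q7, q9}.

{q0, q1, q4, q5, q6, q7, q9}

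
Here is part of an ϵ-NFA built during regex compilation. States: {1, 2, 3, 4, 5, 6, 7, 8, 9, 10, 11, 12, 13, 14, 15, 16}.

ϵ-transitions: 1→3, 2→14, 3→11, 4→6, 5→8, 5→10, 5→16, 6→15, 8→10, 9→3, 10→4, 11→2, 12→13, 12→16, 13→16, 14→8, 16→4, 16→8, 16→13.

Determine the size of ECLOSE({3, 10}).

9

Start with {3, 10}.
From 3 via ϵ: add 11.
From 10 via ϵ: add 4.
From 4 via ϵ: add 6.
From 11 via ϵ: add 2.
From 2 via ϵ: add 14.
From 6 via ϵ: add 15.
From 14 via ϵ: add 8.
ϵ-closure = {2, 3, 4, 6, 8, 10, 11, 14, 15}, which has 9 states.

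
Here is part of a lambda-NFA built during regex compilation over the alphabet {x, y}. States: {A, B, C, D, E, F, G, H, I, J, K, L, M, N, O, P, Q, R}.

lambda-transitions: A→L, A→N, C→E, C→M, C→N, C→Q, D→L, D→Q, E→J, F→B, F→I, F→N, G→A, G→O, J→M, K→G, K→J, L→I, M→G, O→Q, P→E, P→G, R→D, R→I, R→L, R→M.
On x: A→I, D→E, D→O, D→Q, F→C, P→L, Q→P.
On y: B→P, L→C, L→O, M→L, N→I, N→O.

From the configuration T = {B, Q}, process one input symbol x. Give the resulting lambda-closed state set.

Q on x → {P}.
No x-transition from B.
Union after reading x: {P}.
Now take the lambda-closure:
From P via lambda: add E, G.
From E via lambda: add J.
From G via lambda: add A, O.
From A via lambda: add L, N.
From J via lambda: add M.
From O via lambda: add Q.
From L via lambda: add I.
No new states can be added; the closed set is {A, E, G, I, J, L, M, N, O, P, Q}.

{A, E, G, I, J, L, M, N, O, P, Q}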